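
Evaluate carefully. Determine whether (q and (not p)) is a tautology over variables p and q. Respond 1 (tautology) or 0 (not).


Check all 4 assignments:
p=0, q=0: 0
p=0, q=1: 1
p=1, q=0: 0
p=1, q=1: 0
Satisfying count = 1/4.
Tautology iff count = 4: no.

0


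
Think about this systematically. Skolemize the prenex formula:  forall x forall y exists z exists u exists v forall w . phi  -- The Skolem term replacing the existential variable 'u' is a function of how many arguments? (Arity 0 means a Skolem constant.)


Quantifier prefix: forall x forall y exists z exists u exists v forall w
'u' is existentially quantified at position 4.
Universal variables preceding it: x, y
Skolem function arity = 2

2


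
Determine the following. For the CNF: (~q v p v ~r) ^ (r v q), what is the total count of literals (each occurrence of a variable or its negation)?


Counting literals in each clause:
Clause 1: 3 literal(s)
Clause 2: 2 literal(s)
Total = 5

5


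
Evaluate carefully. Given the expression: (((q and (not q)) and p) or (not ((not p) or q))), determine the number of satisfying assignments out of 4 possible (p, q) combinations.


Check all 4 assignments:
p=0, q=0: 0
p=0, q=1: 0
p=1, q=0: 1
p=1, q=1: 0
Count of True = 1

1


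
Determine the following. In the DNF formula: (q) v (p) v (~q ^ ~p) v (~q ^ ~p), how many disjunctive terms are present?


A DNF formula is a disjunction of terms (conjunctions).
Terms are separated by v.
Counting the disjuncts: 4 terms.

4


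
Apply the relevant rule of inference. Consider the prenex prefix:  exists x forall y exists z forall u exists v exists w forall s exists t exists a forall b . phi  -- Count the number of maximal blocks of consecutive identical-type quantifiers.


Quantifier-type sequence: E A E A E E A E E A  (A=forall, E=exists)
Group into maximal same-type runs:
  Ex1 | Ax1 | Ex1 | Ax1 | Ex2 | Ax1 | Ex2 | Ax1
Number of blocks = 8

8


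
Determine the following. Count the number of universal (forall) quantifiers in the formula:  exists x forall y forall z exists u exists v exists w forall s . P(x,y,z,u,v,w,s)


Quantifier prefix: exists x forall y forall z exists u exists v exists w forall s
Mark each quantifier type:
  E U U E E E U
Universal count = 3, Existential count = 4
Asked for universal (forall) quantifiers: 3

3


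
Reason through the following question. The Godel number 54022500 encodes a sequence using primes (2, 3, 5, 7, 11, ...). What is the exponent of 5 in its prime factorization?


Factorize 54022500 by dividing by 5 repeatedly.
Division steps: 5 divides 54022500 exactly 4 time(s).
Exponent of 5 = 4

4


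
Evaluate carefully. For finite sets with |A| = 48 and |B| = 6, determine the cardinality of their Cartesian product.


The Cartesian product A x B contains all ordered pairs (a, b).
|A x B| = |A| * |B| = 48 * 6 = 288

288


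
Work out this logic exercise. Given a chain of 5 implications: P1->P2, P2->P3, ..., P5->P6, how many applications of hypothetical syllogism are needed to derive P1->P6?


With 5 implications in a chain connecting 6 propositions:
P1->P2, P2->P3, ..., P5->P6
Steps needed = (number of implications) - 1 = 5 - 1 = 4

4


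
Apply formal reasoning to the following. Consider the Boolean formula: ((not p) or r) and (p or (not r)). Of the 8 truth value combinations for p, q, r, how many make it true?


Evaluate all 8 assignments for p, q, r:
p=0, q=0, r=0: 1
p=0, q=0, r=1: 0
p=0, q=1, r=0: 1
p=0, q=1, r=1: 0
p=1, q=0, r=0: 0
p=1, q=0, r=1: 1
p=1, q=1, r=0: 0
p=1, q=1, r=1: 1
Satisfying count = 4

4


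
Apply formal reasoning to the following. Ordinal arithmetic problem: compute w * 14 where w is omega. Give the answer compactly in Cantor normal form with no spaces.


Compute w * 14.
Ordinal * is associative and left-distributive over +, but NOT commutative; for finite n>1, n*w = w but w*n stays w*n.
w * 14 means 14 copies of w concatenated: w*14.
Result = w*14

w*14


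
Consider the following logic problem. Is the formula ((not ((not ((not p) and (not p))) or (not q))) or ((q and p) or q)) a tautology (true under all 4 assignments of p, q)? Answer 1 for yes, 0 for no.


Check all 4 assignments:
p=0, q=0: 0
p=0, q=1: 1
p=1, q=0: 0
p=1, q=1: 1
Satisfying count = 2/4.
Tautology iff count = 4: no.

0


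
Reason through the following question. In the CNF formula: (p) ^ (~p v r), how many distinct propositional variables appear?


Identify each variable that appears in the formula.
Variables found: p, r
Count = 2

2


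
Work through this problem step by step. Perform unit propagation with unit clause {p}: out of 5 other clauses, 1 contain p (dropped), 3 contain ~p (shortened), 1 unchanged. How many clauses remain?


Satisfied (removed): 1
Shortened (remain): 3
Unchanged (remain): 1
Remaining = 3 + 1 = 4

4


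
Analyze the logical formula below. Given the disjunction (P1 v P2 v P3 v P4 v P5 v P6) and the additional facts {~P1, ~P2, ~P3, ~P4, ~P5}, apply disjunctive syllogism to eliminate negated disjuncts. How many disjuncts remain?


Original disjuncts (6): P1, P2, P3, P4, P5, P6
Negated (eliminate): ~P1, ~P2, ~P3, ~P4, ~P5
Remaining disjuncts: P6
Count = 6 - 5 = 1

1


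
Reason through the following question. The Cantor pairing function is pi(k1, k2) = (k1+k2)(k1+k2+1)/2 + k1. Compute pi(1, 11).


k1 + k2 = 12
(k1+k2)(k1+k2+1)/2 = 12 * 13 / 2 = 78
pi = 78 + 1 = 79

79


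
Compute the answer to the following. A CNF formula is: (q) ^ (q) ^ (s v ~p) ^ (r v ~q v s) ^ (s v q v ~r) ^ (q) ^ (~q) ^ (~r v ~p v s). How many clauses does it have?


A CNF formula is a conjunction of clauses.
Clauses are separated by ^.
Counting the conjuncts: 8 clauses.

8


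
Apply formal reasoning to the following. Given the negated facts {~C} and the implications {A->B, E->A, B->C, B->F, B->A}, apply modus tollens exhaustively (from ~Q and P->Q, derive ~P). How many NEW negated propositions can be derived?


Initial negated facts: {~C}
Apply modus tollens to closure:
  ~C and B->C  =>  ~B
  ~B and A->B  =>  ~A
  ~A and E->A  =>  ~E
Final negated: {~A, ~B, ~C, ~E}
New negations: {~A, ~B, ~E}
Count = 3

3


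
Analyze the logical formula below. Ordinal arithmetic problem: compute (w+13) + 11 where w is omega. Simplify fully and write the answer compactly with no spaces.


Compute (w+13) + 11.
Ordinal + is associative but NOT commutative; for finite n>0, n + w = w but w + n stays w+n.
By associativity: (w+13) + 11 = w + (13+11) = w+24.
Result = w+24

w+24


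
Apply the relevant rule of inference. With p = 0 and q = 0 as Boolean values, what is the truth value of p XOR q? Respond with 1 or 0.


p = 0, q = 0
Operation: p XOR q
Evaluate: 0 XOR 0 = 0

0


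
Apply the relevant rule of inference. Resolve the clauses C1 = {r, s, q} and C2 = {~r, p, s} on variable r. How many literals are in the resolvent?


Remove r from C1 and ~r from C2.
C1 remainder: {s, q}
C2 remainder: {p, s}
Union (resolvent): {p, q, s}
Resolvent has 3 literal(s).

3


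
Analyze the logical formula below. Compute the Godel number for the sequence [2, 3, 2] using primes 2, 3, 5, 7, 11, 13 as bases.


Encode each element as an exponent of the corresponding prime:
  2^2 = 4
  3^3 = 27
  5^2 = 25
Product = 4 * 27 * 25 = 2700

2700


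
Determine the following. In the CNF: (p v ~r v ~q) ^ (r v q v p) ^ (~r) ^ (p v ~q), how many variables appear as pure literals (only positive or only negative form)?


Check each variable for pure literal status:
p: pure positive
q: mixed (not pure)
r: mixed (not pure)
Pure literal count = 1

1


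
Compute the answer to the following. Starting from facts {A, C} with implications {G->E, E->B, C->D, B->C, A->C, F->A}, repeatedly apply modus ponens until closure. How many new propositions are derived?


Initial facts: {A, C}
Apply modus ponens to closure:
  C and C->D  =>  D
Final known: {A, C, D}
New propositions: {D}
Count = 1

1


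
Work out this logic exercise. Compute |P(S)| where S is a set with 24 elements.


The power set of a set with n elements has 2^n elements.
|P(S)| = 2^24 = 16777216

16777216


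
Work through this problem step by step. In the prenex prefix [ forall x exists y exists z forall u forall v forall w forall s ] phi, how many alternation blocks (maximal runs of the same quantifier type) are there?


Quantifier-type sequence: A E E A A A A  (A=forall, E=exists)
Group into maximal same-type runs:
  Ax1 | Ex2 | Ax4
Number of blocks = 3

3


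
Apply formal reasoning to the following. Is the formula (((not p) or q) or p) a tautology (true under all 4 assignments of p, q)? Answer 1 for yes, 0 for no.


Check all 4 assignments:
p=0, q=0: 1
p=0, q=1: 1
p=1, q=0: 1
p=1, q=1: 1
Satisfying count = 4/4.
Tautology iff count = 4: yes.

1


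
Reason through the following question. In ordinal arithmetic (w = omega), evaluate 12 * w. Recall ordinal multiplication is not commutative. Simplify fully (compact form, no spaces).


Compute 12 * w.
Ordinal * is associative and left-distributive over +, but NOT commutative; for finite n>1, n*w = w but w*n stays w*n.
For finite n>0, n * w = sup{n*k : k<w} = w. So 12 * w = w.
Result = w

w


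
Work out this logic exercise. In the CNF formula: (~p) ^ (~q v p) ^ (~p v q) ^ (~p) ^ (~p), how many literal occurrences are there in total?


Counting literals in each clause:
Clause 1: 1 literal(s)
Clause 2: 2 literal(s)
Clause 3: 2 literal(s)
Clause 4: 1 literal(s)
Clause 5: 1 literal(s)
Total = 7

7


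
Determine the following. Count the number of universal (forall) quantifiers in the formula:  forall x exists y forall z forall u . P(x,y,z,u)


Quantifier prefix: forall x exists y forall z forall u
Mark each quantifier type:
  U E U U
Universal count = 3, Existential count = 1
Asked for universal (forall) quantifiers: 3

3


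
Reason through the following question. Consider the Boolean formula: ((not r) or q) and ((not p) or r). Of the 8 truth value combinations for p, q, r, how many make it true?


Evaluate all 8 assignments for p, q, r:
p=0, q=0, r=0: 1
p=0, q=0, r=1: 0
p=0, q=1, r=0: 1
p=0, q=1, r=1: 1
p=1, q=0, r=0: 0
p=1, q=0, r=1: 0
p=1, q=1, r=0: 0
p=1, q=1, r=1: 1
Satisfying count = 4

4


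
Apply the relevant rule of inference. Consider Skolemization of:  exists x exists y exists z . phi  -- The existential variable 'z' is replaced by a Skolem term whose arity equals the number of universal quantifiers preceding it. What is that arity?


Quantifier prefix: exists x exists y exists z
'z' is existentially quantified at position 3.
No universal quantifiers precede it.
Skolem function arity = 0 (a Skolem constant)

0


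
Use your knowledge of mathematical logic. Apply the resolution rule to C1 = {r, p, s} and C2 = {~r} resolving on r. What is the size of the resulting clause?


Remove r from C1 and ~r from C2.
C1 remainder: {p, s}
C2 remainder: {}
Union (resolvent): {p, s}
Resolvent has 2 literal(s).

2


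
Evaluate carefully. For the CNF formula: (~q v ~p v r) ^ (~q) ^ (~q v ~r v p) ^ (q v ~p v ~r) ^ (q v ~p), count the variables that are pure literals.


Check each variable for pure literal status:
p: mixed (not pure)
q: mixed (not pure)
r: mixed (not pure)
Pure literal count = 0

0


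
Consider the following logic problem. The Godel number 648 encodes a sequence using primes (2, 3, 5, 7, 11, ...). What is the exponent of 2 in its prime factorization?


Factorize 648 by dividing by 2 repeatedly.
Division steps: 2 divides 648 exactly 3 time(s).
Exponent of 2 = 3

3


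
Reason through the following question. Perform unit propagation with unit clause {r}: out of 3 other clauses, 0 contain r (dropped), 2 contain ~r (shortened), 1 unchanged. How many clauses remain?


Satisfied (removed): 0
Shortened (remain): 2
Unchanged (remain): 1
Remaining = 2 + 1 = 3

3


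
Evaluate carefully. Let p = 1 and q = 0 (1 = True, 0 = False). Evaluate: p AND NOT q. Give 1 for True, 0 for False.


p = 1, q = 0
Operation: p AND NOT q
Evaluate: 1 AND NOT 0 = 1

1


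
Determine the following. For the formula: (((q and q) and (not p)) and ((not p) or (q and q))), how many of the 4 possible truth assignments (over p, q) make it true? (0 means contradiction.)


Check all 4 assignments:
p=0, q=0: 0
p=0, q=1: 1
p=1, q=0: 0
p=1, q=1: 0
Count of True = 1

1


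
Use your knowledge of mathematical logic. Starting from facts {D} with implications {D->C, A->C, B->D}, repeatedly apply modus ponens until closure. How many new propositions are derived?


Initial facts: {D}
Apply modus ponens to closure:
  D and D->C  =>  C
Final known: {C, D}
New propositions: {C}
Count = 1

1


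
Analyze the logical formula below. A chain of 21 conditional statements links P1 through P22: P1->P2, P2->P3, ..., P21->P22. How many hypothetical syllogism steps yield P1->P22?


With 21 implications in a chain connecting 22 propositions:
P1->P2, P2->P3, ..., P21->P22
Steps needed = (number of implications) - 1 = 21 - 1 = 20

20


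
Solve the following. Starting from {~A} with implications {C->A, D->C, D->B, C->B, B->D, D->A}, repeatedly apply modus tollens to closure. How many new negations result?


Initial negated facts: {~A}
Apply modus tollens to closure:
  ~A and C->A  =>  ~C
  ~C and D->C  =>  ~D
  ~D and B->D  =>  ~B
Final negated: {~A, ~B, ~C, ~D}
New negations: {~B, ~C, ~D}
Count = 3

3


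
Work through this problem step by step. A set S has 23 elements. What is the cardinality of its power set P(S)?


The power set of a set with n elements has 2^n elements.
|P(S)| = 2^23 = 8388608

8388608


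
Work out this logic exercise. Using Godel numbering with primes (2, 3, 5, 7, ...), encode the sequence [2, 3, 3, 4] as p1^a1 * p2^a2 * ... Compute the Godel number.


Encode each element as an exponent of the corresponding prime:
  2^2 = 4
  3^3 = 27
  5^3 = 125
  7^4 = 2401
Product = 4 * 27 * 125 * 2401 = 32413500

32413500


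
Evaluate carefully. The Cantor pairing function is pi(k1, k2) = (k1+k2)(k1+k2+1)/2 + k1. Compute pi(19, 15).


k1 + k2 = 34
(k1+k2)(k1+k2+1)/2 = 34 * 35 / 2 = 595
pi = 595 + 19 = 614

614


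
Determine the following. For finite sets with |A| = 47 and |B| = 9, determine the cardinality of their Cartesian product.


The Cartesian product A x B contains all ordered pairs (a, b).
|A x B| = |A| * |B| = 47 * 9 = 423

423


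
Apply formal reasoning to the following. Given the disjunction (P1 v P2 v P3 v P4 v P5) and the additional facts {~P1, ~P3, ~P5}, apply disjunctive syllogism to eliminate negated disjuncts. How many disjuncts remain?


Original disjuncts (5): P1, P2, P3, P4, P5
Negated (eliminate): ~P1, ~P3, ~P5
Remaining disjuncts: P2, P4
Count = 5 - 3 = 2

2


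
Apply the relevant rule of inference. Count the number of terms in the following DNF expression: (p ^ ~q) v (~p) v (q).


A DNF formula is a disjunction of terms (conjunctions).
Terms are separated by v.
Counting the disjuncts: 3 terms.

3


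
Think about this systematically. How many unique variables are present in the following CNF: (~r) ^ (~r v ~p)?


Identify each variable that appears in the formula.
Variables found: p, r
Count = 2

2


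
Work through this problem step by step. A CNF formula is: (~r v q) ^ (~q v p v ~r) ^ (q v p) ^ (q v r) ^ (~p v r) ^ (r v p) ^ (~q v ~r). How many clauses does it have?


A CNF formula is a conjunction of clauses.
Clauses are separated by ^.
Counting the conjuncts: 7 clauses.

7


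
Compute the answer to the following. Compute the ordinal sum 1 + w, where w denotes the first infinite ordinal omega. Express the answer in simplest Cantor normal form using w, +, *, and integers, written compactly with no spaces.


Compute 1 + w.
Ordinal + is associative but NOT commutative; for finite n>0, n + w = w but w + n stays w+n.
Any finite left addend is absorbed by w on the right: 1 + w = w.
Result = w

w


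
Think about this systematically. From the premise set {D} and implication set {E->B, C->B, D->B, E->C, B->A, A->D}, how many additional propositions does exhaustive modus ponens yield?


Initial facts: {D}
Apply modus ponens to closure:
  D and D->B  =>  B
  B and B->A  =>  A
Final known: {A, B, D}
New propositions: {A, B}
Count = 2

2


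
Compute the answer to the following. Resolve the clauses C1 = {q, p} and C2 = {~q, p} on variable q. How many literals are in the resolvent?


Remove q from C1 and ~q from C2.
C1 remainder: {p}
C2 remainder: {p}
Union (resolvent): {p}
Resolvent has 1 literal(s).

1


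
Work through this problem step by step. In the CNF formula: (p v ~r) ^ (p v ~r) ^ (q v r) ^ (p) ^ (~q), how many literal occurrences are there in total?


Counting literals in each clause:
Clause 1: 2 literal(s)
Clause 2: 2 literal(s)
Clause 3: 2 literal(s)
Clause 4: 1 literal(s)
Clause 5: 1 literal(s)
Total = 8

8


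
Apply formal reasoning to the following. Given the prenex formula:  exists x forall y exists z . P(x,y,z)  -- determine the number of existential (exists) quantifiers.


Quantifier prefix: exists x forall y exists z
Mark each quantifier type:
  E U E
Universal count = 1, Existential count = 2
Asked for existential (exists) quantifiers: 2

2


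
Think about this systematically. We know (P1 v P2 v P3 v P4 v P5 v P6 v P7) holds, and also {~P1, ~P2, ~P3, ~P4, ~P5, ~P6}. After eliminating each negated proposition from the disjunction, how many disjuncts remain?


Original disjuncts (7): P1, P2, P3, P4, P5, P6, P7
Negated (eliminate): ~P1, ~P2, ~P3, ~P4, ~P5, ~P6
Remaining disjuncts: P7
Count = 7 - 6 = 1

1


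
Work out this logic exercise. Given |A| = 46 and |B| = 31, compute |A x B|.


The Cartesian product A x B contains all ordered pairs (a, b).
|A x B| = |A| * |B| = 46 * 31 = 1426

1426


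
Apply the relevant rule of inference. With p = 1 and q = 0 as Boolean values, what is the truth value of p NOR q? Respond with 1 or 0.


p = 1, q = 0
Operation: p NOR q
Evaluate: 1 NOR 0 = 0

0


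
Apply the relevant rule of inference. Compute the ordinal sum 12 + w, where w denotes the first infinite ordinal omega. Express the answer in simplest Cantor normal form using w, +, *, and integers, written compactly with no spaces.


Compute 12 + w.
Ordinal + is associative but NOT commutative; for finite n>0, n + w = w but w + n stays w+n.
Any finite left addend is absorbed by w on the right: 12 + w = w.
Result = w

w


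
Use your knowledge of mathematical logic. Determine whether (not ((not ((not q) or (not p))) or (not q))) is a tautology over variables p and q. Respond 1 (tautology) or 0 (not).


Check all 4 assignments:
p=0, q=0: 0
p=0, q=1: 1
p=1, q=0: 0
p=1, q=1: 0
Satisfying count = 1/4.
Tautology iff count = 4: no.

0


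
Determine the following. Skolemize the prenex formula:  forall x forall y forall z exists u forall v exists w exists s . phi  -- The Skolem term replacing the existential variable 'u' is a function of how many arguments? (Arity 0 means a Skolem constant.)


Quantifier prefix: forall x forall y forall z exists u forall v exists w exists s
'u' is existentially quantified at position 4.
Universal variables preceding it: x, y, z
Skolem function arity = 3

3


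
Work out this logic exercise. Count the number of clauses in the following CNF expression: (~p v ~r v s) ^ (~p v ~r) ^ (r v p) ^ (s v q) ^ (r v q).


A CNF formula is a conjunction of clauses.
Clauses are separated by ^.
Counting the conjuncts: 5 clauses.

5


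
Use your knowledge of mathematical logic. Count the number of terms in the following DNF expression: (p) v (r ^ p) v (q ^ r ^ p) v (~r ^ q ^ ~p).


A DNF formula is a disjunction of terms (conjunctions).
Terms are separated by v.
Counting the disjuncts: 4 terms.

4


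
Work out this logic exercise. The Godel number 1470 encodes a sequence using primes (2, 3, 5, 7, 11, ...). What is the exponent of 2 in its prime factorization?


Factorize 1470 by dividing by 2 repeatedly.
Division steps: 2 divides 1470 exactly 1 time(s).
Exponent of 2 = 1

1


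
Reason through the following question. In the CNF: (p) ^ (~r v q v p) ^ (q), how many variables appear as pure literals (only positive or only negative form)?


Check each variable for pure literal status:
p: pure positive
q: pure positive
r: pure negative
Pure literal count = 3

3


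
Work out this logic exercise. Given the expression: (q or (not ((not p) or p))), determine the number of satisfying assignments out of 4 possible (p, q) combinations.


Check all 4 assignments:
p=0, q=0: 0
p=0, q=1: 1
p=1, q=0: 0
p=1, q=1: 1
Count of True = 2

2


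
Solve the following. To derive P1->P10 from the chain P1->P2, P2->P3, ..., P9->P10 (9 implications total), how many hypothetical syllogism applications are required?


With 9 implications in a chain connecting 10 propositions:
P1->P2, P2->P3, ..., P9->P10
Steps needed = (number of implications) - 1 = 9 - 1 = 8

8


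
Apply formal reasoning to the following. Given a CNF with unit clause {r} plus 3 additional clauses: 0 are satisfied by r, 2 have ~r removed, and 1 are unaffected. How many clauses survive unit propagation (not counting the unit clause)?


Satisfied (removed): 0
Shortened (remain): 2
Unchanged (remain): 1
Remaining = 2 + 1 = 3

3


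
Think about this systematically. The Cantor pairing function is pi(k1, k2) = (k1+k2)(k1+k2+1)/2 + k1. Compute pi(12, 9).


k1 + k2 = 21
(k1+k2)(k1+k2+1)/2 = 21 * 22 / 2 = 231
pi = 231 + 12 = 243

243


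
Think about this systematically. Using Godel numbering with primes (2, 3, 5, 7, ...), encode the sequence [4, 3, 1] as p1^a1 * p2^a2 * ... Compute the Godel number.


Encode each element as an exponent of the corresponding prime:
  2^4 = 16
  3^3 = 27
  5^1 = 5
Product = 16 * 27 * 5 = 2160

2160


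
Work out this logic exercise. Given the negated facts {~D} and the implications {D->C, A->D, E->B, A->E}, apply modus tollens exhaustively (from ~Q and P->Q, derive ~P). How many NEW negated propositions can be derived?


Initial negated facts: {~D}
Apply modus tollens to closure:
  ~D and A->D  =>  ~A
Final negated: {~A, ~D}
New negations: {~A}
Count = 1

1


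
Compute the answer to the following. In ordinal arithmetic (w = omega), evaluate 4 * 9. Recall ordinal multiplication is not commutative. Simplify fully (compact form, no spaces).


Compute 4 * 9.
Ordinal * is associative and left-distributive over +, but NOT commutative; for finite n>1, n*w = w but w*n stays w*n.
Both finite; ordinal * agrees with natural *: 4 * 9 = 36.
Result = 36

36


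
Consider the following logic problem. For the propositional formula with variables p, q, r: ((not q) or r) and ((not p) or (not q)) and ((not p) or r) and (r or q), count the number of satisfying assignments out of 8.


Evaluate all 8 assignments for p, q, r:
p=0, q=0, r=0: 0
p=0, q=0, r=1: 1
p=0, q=1, r=0: 0
p=0, q=1, r=1: 1
p=1, q=0, r=0: 0
p=1, q=0, r=1: 1
p=1, q=1, r=0: 0
p=1, q=1, r=1: 0
Satisfying count = 3

3


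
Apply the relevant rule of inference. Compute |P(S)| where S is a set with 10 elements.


The power set of a set with n elements has 2^n elements.
|P(S)| = 2^10 = 1024

1024


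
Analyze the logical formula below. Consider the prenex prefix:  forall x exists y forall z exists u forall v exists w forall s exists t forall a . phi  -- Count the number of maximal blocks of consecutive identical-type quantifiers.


Quantifier-type sequence: A E A E A E A E A  (A=forall, E=exists)
Group into maximal same-type runs:
  Ax1 | Ex1 | Ax1 | Ex1 | Ax1 | Ex1 | Ax1 | Ex1 | Ax1
Number of blocks = 9

9


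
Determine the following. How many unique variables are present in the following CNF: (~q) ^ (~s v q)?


Identify each variable that appears in the formula.
Variables found: q, s
Count = 2

2


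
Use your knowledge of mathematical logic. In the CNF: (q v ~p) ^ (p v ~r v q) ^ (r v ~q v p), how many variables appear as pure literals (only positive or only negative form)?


Check each variable for pure literal status:
p: mixed (not pure)
q: mixed (not pure)
r: mixed (not pure)
Pure literal count = 0

0


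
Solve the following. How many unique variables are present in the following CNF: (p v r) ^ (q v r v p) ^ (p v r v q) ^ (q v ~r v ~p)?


Identify each variable that appears in the formula.
Variables found: p, q, r
Count = 3

3


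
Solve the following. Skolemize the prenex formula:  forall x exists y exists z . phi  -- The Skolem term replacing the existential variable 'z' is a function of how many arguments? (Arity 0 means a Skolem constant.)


Quantifier prefix: forall x exists y exists z
'z' is existentially quantified at position 3.
Universal variables preceding it: x
Skolem function arity = 1

1


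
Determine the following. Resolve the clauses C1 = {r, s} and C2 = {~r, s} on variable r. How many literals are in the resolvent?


Remove r from C1 and ~r from C2.
C1 remainder: {s}
C2 remainder: {s}
Union (resolvent): {s}
Resolvent has 1 literal(s).

1


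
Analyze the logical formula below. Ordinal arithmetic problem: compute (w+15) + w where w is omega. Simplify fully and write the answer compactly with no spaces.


Compute (w+15) + w.
Ordinal + is associative but NOT commutative; for finite n>0, n + w = w but w + n stays w+n.
(w+15) + w = w + (15+w) = w + w = w*2 (the finite tail 15 is absorbed by the right w).
Result = w*2

w*2


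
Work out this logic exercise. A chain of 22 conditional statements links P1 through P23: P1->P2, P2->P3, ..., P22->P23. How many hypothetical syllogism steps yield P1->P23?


With 22 implications in a chain connecting 23 propositions:
P1->P2, P2->P3, ..., P22->P23
Steps needed = (number of implications) - 1 = 22 - 1 = 21

21


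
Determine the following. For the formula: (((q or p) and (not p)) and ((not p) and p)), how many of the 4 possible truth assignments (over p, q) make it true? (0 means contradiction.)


Check all 4 assignments:
p=0, q=0: 0
p=0, q=1: 0
p=1, q=0: 0
p=1, q=1: 0
Count of True = 0

0


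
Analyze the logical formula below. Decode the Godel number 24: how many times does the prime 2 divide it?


Factorize 24 by dividing by 2 repeatedly.
Division steps: 2 divides 24 exactly 3 time(s).
Exponent of 2 = 3

3


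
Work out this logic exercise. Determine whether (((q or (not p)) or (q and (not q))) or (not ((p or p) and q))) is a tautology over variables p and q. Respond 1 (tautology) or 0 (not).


Check all 4 assignments:
p=0, q=0: 1
p=0, q=1: 1
p=1, q=0: 1
p=1, q=1: 1
Satisfying count = 4/4.
Tautology iff count = 4: yes.

1


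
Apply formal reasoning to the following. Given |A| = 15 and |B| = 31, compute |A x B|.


The Cartesian product A x B contains all ordered pairs (a, b).
|A x B| = |A| * |B| = 15 * 31 = 465

465


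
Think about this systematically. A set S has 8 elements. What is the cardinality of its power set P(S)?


The power set of a set with n elements has 2^n elements.
|P(S)| = 2^8 = 256

256


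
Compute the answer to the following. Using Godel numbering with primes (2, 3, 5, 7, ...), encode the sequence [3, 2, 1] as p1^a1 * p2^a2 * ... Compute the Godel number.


Encode each element as an exponent of the corresponding prime:
  2^3 = 8
  3^2 = 9
  5^1 = 5
Product = 8 * 9 * 5 = 360

360


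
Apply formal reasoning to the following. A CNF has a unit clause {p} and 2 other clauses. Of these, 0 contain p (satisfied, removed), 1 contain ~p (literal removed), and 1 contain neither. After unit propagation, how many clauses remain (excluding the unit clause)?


Satisfied (removed): 0
Shortened (remain): 1
Unchanged (remain): 1
Remaining = 1 + 1 = 2

2


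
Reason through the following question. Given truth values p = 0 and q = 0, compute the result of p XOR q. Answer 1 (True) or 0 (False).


p = 0, q = 0
Operation: p XOR q
Evaluate: 0 XOR 0 = 0

0


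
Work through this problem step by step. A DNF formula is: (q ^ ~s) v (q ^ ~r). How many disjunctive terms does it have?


A DNF formula is a disjunction of terms (conjunctions).
Terms are separated by v.
Counting the disjuncts: 2 terms.

2


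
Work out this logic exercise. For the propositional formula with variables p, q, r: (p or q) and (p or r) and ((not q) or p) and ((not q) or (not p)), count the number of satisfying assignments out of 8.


Evaluate all 8 assignments for p, q, r:
p=0, q=0, r=0: 0
p=0, q=0, r=1: 0
p=0, q=1, r=0: 0
p=0, q=1, r=1: 0
p=1, q=0, r=0: 1
p=1, q=0, r=1: 1
p=1, q=1, r=0: 0
p=1, q=1, r=1: 0
Satisfying count = 2

2


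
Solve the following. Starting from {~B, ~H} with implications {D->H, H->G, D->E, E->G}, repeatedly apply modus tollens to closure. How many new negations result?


Initial negated facts: {~B, ~H}
Apply modus tollens to closure:
  ~H and D->H  =>  ~D
Final negated: {~B, ~D, ~H}
New negations: {~D}
Count = 1

1


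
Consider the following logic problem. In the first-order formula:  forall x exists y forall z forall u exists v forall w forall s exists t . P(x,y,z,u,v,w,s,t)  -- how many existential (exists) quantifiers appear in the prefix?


Quantifier prefix: forall x exists y forall z forall u exists v forall w forall s exists t
Mark each quantifier type:
  U E U U E U U E
Universal count = 5, Existential count = 3
Asked for existential (exists) quantifiers: 3

3


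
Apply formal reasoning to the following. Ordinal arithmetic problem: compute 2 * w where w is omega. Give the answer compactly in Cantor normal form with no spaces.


Compute 2 * w.
Ordinal * is associative and left-distributive over +, but NOT commutative; for finite n>1, n*w = w but w*n stays w*n.
For finite n>0, n * w = sup{n*k : k<w} = w. So 2 * w = w.
Result = w

w


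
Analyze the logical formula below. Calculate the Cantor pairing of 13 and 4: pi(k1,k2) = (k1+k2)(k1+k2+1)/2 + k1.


k1 + k2 = 17
(k1+k2)(k1+k2+1)/2 = 17 * 18 / 2 = 153
pi = 153 + 13 = 166

166


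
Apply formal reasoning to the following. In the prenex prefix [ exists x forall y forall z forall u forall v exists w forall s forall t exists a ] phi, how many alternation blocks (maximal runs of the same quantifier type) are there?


Quantifier-type sequence: E A A A A E A A E  (A=forall, E=exists)
Group into maximal same-type runs:
  Ex1 | Ax4 | Ex1 | Ax2 | Ex1
Number of blocks = 5

5


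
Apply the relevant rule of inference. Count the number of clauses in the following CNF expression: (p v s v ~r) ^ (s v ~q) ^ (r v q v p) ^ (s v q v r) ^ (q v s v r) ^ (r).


A CNF formula is a conjunction of clauses.
Clauses are separated by ^.
Counting the conjuncts: 6 clauses.

6


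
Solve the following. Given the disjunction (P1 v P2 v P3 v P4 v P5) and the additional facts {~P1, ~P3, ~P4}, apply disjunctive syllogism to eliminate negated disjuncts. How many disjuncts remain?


Original disjuncts (5): P1, P2, P3, P4, P5
Negated (eliminate): ~P1, ~P3, ~P4
Remaining disjuncts: P2, P5
Count = 5 - 3 = 2

2


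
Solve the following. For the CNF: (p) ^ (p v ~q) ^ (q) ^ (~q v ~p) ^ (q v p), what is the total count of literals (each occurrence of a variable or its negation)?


Counting literals in each clause:
Clause 1: 1 literal(s)
Clause 2: 2 literal(s)
Clause 3: 1 literal(s)
Clause 4: 2 literal(s)
Clause 5: 2 literal(s)
Total = 8

8


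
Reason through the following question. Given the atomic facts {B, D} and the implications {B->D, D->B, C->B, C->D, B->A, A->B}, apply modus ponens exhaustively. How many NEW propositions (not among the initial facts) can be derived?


Initial facts: {B, D}
Apply modus ponens to closure:
  B and B->A  =>  A
Final known: {A, B, D}
New propositions: {A}
Count = 1

1


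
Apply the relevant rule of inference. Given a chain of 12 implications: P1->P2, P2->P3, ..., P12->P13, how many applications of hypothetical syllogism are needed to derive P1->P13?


With 12 implications in a chain connecting 13 propositions:
P1->P2, P2->P3, ..., P12->P13
Steps needed = (number of implications) - 1 = 12 - 1 = 11

11


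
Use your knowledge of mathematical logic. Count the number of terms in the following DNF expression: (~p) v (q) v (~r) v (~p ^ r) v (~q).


A DNF formula is a disjunction of terms (conjunctions).
Terms are separated by v.
Counting the disjuncts: 5 terms.

5


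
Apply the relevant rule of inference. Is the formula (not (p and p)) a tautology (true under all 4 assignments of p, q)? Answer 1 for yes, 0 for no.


Check all 4 assignments:
p=0, q=0: 1
p=0, q=1: 1
p=1, q=0: 0
p=1, q=1: 0
Satisfying count = 2/4.
Tautology iff count = 4: no.

0


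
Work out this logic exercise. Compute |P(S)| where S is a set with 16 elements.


The power set of a set with n elements has 2^n elements.
|P(S)| = 2^16 = 65536

65536


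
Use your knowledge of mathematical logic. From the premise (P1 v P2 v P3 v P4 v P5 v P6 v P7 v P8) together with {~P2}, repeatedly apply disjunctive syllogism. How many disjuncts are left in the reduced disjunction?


Original disjuncts (8): P1, P2, P3, P4, P5, P6, P7, P8
Negated (eliminate): ~P2
Remaining disjuncts: P1, P3, P4, P5, P6, P7, P8
Count = 8 - 1 = 7

7


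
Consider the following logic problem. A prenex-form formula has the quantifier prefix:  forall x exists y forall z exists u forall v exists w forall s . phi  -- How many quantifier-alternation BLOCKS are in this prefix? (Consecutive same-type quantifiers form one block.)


Quantifier-type sequence: A E A E A E A  (A=forall, E=exists)
Group into maximal same-type runs:
  Ax1 | Ex1 | Ax1 | Ex1 | Ax1 | Ex1 | Ax1
Number of blocks = 7

7


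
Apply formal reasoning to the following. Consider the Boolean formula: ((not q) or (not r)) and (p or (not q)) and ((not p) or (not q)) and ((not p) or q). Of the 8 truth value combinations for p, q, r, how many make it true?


Evaluate all 8 assignments for p, q, r:
p=0, q=0, r=0: 1
p=0, q=0, r=1: 1
p=0, q=1, r=0: 0
p=0, q=1, r=1: 0
p=1, q=0, r=0: 0
p=1, q=0, r=1: 0
p=1, q=1, r=0: 0
p=1, q=1, r=1: 0
Satisfying count = 2

2


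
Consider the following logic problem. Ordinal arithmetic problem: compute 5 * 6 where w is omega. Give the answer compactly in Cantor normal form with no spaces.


Compute 5 * 6.
Ordinal * is associative and left-distributive over +, but NOT commutative; for finite n>1, n*w = w but w*n stays w*n.
Both finite; ordinal * agrees with natural *: 5 * 6 = 30.
Result = 30

30


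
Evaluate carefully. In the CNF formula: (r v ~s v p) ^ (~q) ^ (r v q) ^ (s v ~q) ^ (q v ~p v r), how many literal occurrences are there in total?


Counting literals in each clause:
Clause 1: 3 literal(s)
Clause 2: 1 literal(s)
Clause 3: 2 literal(s)
Clause 4: 2 literal(s)
Clause 5: 3 literal(s)
Total = 11

11


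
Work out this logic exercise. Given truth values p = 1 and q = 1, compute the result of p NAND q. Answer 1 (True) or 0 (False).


p = 1, q = 1
Operation: p NAND q
Evaluate: 1 NAND 1 = 0

0


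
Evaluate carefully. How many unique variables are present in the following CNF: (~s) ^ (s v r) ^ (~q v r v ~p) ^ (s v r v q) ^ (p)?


Identify each variable that appears in the formula.
Variables found: p, q, r, s
Count = 4

4


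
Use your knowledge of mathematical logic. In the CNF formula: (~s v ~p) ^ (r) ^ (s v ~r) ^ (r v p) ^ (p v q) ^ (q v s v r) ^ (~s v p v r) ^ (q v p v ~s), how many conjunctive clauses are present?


A CNF formula is a conjunction of clauses.
Clauses are separated by ^.
Counting the conjuncts: 8 clauses.

8


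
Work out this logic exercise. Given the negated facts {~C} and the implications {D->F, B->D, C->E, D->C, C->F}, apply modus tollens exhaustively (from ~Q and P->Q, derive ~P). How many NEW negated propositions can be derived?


Initial negated facts: {~C}
Apply modus tollens to closure:
  ~C and D->C  =>  ~D
  ~D and B->D  =>  ~B
Final negated: {~B, ~C, ~D}
New negations: {~B, ~D}
Count = 2

2


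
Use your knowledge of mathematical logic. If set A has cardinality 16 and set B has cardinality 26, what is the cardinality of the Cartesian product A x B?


The Cartesian product A x B contains all ordered pairs (a, b).
|A x B| = |A| * |B| = 16 * 26 = 416

416


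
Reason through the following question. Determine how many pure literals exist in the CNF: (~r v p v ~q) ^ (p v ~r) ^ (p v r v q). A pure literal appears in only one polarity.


Check each variable for pure literal status:
p: pure positive
q: mixed (not pure)
r: mixed (not pure)
Pure literal count = 1

1


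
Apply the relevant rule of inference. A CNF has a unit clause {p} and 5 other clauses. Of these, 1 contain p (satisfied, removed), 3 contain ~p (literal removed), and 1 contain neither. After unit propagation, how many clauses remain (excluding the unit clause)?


Satisfied (removed): 1
Shortened (remain): 3
Unchanged (remain): 1
Remaining = 3 + 1 = 4

4


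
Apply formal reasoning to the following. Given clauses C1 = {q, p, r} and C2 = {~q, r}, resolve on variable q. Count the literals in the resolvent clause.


Remove q from C1 and ~q from C2.
C1 remainder: {p, r}
C2 remainder: {r}
Union (resolvent): {p, r}
Resolvent has 2 literal(s).

2


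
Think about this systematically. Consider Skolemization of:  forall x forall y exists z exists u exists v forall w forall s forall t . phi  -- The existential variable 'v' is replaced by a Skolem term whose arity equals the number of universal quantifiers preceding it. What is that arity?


Quantifier prefix: forall x forall y exists z exists u exists v forall w forall s forall t
'v' is existentially quantified at position 5.
Universal variables preceding it: x, y
Skolem function arity = 2

2


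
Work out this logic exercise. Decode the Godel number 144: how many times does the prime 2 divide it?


Factorize 144 by dividing by 2 repeatedly.
Division steps: 2 divides 144 exactly 4 time(s).
Exponent of 2 = 4

4


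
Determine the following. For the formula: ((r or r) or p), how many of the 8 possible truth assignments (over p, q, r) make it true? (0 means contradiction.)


Check all 8 assignments:
p=0, q=0, r=0: 0
p=0, q=0, r=1: 1
p=0, q=1, r=0: 0
p=0, q=1, r=1: 1
p=1, q=0, r=0: 1
p=1, q=0, r=1: 1
p=1, q=1, r=0: 1
p=1, q=1, r=1: 1
Count of True = 6

6


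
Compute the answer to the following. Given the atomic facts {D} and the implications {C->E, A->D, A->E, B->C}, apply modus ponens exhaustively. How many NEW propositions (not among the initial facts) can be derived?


Initial facts: {D}
Apply modus ponens to closure:
  (no implication fires)
Final known: {D}
New propositions: {(none)}
Count = 0

0


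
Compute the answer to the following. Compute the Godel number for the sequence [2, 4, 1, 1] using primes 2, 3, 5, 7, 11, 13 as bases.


Encode each element as an exponent of the corresponding prime:
  2^2 = 4
  3^4 = 81
  5^1 = 5
  7^1 = 7
Product = 4 * 81 * 5 * 7 = 11340

11340


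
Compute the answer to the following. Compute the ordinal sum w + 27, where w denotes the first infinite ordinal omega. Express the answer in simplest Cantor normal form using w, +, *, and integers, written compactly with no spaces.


Compute w + 27.
Ordinal + is associative but NOT commutative; for finite n>0, n + w = w but w + n stays w+n.
w + 27 is already in normal form (a successor ordinal beyond w).
Result = w+27

w+27


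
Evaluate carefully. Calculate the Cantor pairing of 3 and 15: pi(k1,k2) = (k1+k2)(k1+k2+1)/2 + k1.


k1 + k2 = 18
(k1+k2)(k1+k2+1)/2 = 18 * 19 / 2 = 171
pi = 171 + 3 = 174

174


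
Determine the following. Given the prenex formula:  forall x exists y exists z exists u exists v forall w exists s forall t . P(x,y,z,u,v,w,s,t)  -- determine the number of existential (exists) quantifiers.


Quantifier prefix: forall x exists y exists z exists u exists v forall w exists s forall t
Mark each quantifier type:
  U E E E E U E U
Universal count = 3, Existential count = 5
Asked for existential (exists) quantifiers: 5

5


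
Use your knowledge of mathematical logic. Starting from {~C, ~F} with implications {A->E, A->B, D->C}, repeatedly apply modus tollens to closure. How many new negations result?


Initial negated facts: {~C, ~F}
Apply modus tollens to closure:
  ~C and D->C  =>  ~D
Final negated: {~C, ~D, ~F}
New negations: {~D}
Count = 1

1
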